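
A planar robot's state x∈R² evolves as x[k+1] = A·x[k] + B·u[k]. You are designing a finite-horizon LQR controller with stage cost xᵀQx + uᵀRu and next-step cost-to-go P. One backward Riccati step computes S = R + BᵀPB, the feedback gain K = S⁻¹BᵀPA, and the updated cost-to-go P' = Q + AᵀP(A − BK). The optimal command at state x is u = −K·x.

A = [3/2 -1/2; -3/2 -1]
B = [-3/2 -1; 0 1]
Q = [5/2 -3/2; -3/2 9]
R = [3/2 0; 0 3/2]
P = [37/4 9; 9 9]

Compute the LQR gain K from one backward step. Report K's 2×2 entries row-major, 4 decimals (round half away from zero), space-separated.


BᵀP = [-13.8750 -13.5000; -0.2500 0.0000]
S = R + BᵀPB = [3/2 0; 0 3/2] + [20.8125 0.3750; 0.3750 0.2500] = [22.3125 0.3750; 0.3750 1.7500]
BᵀPA = [-0.5625 20.4375; -0.3750 0.1250]
K = S⁻¹·BᵀPA = [-0.0217 0.9181; -0.2096 -0.1253]
A−BK = [1.2578 0.7518; -1.2904 -0.8747]
AᵀP(A−BK) = [0.4717 0.2819; 0.2819 1.5651]
P' = Q + AᵀP(A−BK) = [2.9717 -1.2181; -1.2181 10.5651]
tr(P') = 13.5367

-0.0217 0.9181 -0.2096 -0.1253


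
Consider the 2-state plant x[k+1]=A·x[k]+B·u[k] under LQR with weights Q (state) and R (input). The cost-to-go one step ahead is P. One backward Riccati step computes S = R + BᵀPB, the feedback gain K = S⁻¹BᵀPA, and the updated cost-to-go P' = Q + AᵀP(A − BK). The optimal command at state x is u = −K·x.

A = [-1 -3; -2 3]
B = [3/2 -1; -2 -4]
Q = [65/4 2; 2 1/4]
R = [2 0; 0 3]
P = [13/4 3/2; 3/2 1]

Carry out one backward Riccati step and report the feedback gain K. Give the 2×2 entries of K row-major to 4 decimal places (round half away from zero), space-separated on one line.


-0.1658 -0.9655 0.5773 0.2474

BᵀP = [1.8750 0.2500; -9.2500 -5.5000]
S = R + BᵀPB = [2 0; 0 3] + [2.3125 -2.8750; -2.8750 31.2500] = [4.3125 -2.8750; -2.8750 34.2500]
BᵀPA = [-2.3750 -4.8750; 20.2500 11.2500]
K = S⁻¹·BᵀPA = [-0.1658 -0.9655; 0.5773 0.2474]
A−BK = [-0.1739 -1.3043; -0.0224 2.0587]
AᵀP(A−BK) = [1.1654 0.9467; 0.9467 3.7597]
P' = Q + AᵀP(A−BK) = [17.4154 2.9467; 2.9467 4.0097]
tr(P') = 21.4251


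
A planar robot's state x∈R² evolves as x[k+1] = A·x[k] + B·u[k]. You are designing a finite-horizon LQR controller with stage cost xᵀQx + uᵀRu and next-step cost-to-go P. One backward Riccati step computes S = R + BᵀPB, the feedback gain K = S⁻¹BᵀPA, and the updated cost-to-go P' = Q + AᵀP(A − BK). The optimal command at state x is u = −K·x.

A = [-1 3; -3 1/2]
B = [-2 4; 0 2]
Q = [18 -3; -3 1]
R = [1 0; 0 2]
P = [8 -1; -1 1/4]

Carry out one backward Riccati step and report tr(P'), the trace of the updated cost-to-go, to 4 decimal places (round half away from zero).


20.7263

BᵀP = [-16.0000 2.0000; 30.0000 -3.5000]
S = R + BᵀPB = [1 0; 0 2] + [32.0000 -60.0000; -60.0000 113.0000] = [33.0000 -60.0000; -60.0000 115.0000]
BᵀPA = [10.0000 -47.0000; -19.5000 88.2500]
K = S⁻¹·BᵀPA = [-0.1026 -0.5641; -0.2231 0.4731]
A−BK = [-0.3128 -0.0205; -2.5538 -0.4462]
AᵀP(A−BK) = [0.9256 -0.0090; -0.0090 0.8006]
P' = Q + AᵀP(A−BK) = [18.9256 -3.0090; -3.0090 1.8006]
tr(P') = 20.7263


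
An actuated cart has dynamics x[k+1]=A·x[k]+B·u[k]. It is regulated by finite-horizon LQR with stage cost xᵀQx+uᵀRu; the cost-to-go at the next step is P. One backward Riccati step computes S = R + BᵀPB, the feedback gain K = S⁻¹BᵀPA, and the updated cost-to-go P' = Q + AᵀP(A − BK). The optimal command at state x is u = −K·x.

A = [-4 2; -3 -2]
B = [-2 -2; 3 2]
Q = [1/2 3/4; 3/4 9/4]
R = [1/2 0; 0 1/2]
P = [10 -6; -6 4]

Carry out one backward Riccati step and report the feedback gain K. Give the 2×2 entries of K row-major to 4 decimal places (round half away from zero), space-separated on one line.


BᵀP = [-38.0000 24.0000; -32.0000 20.0000]
S = R + BᵀPB = [1/2 0; 0 1/2] + [148.0000 124.0000; 124.0000 104.0000] = [148.5000 124.0000; 124.0000 104.5000]
BᵀPA = [80.0000 -124.0000; 68.0000 -104.0000]
K = S⁻¹·BᵀPA = [-0.5062 -0.4359; 1.2513 -0.4780]
A−BK = [-2.5097 0.1722; -3.9842 0.2636]
AᵀP(A−BK) = [7.4025 -0.6257; -0.6257 0.2390]
P' = Q + AᵀP(A−BK) = [7.9025 0.1243; 0.1243 2.4890]
tr(P') = 10.3915

-0.5062 -0.4359 1.2513 -0.4780


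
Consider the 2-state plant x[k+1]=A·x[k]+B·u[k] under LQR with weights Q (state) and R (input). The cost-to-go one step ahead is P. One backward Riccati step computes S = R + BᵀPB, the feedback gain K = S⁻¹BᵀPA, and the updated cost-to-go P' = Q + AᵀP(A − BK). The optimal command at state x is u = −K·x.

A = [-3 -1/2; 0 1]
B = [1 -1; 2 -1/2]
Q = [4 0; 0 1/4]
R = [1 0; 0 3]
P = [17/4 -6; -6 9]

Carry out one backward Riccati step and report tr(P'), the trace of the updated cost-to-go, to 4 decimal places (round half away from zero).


BᵀP = [-7.7500 12.0000; -1.2500 1.5000]
S = R + BᵀPB = [1 0; 0 3] + [16.2500 1.7500; 1.7500 0.5000] = [17.2500 1.7500; 1.7500 3.5000]
BᵀPA = [23.2500 15.8750; 3.7500 2.1250]
K = S⁻¹·BᵀPA = [1.3053 0.9046; 0.4188 0.1549]
A−BK = [-3.8866 -1.2497; -2.4013 -0.7317]
AᵀP(A−BK) = [6.3304 2.7628; 2.7628 1.3732]
P' = Q + AᵀP(A−BK) = [10.3304 2.7628; 2.7628 1.6232]
tr(P') = 11.9537

11.9537


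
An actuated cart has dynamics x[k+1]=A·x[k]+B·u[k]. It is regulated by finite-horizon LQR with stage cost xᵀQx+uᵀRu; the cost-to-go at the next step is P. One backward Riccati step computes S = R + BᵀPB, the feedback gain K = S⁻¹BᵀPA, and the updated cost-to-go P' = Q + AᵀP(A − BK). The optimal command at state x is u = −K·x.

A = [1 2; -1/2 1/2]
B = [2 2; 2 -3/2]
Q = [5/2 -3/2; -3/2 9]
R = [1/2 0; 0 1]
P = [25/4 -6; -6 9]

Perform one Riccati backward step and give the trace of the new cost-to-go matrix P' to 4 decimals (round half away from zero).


BᵀP = [0.5000 6.0000; 21.5000 -25.5000]
S = R + BᵀPB = [1/2 0; 0 1] + [13.0000 -8.0000; -8.0000 81.2500] = [13.5000 -8.0000; -8.0000 82.2500]
BᵀPA = [-2.5000 4.0000; 34.2500 30.2500]
K = S⁻¹·BᵀPA = [0.0653 0.5457; 0.4228 0.4209]
A−BK = [0.0238 0.0669; 0.0035 0.0399]
AᵀP(A−BK) = [0.1835 0.1999; 0.1999 0.3363]
P' = Q + AᵀP(A−BK) = [2.6835 -1.3001; -1.3001 9.3363]
tr(P') = 12.0198

12.0198


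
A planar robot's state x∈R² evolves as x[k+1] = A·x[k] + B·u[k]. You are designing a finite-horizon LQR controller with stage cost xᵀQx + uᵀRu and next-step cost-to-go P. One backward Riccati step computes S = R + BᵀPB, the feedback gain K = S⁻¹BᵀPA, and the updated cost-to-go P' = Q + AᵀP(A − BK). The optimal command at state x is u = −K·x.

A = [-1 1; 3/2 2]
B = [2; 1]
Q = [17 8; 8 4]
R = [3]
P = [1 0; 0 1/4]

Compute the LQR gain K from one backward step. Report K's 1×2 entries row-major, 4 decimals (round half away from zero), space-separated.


-0.2241 0.3448

BᵀP = [2.0000 0.2500]
S = R + BᵀPB = [3] + [4.2500] = [7.2500]
BᵀPA = [-1.6250 2.5000]
K = S⁻¹·BᵀPA = [-0.2241 0.3448]
A−BK = [-0.5517 0.3103; 1.7241 1.6552]
AᵀP(A−BK) = [1.1983 0.3103; 0.3103 1.1379]
P' = Q + AᵀP(A−BK) = [18.1983 8.3103; 8.3103 5.1379]
tr(P') = 23.3362


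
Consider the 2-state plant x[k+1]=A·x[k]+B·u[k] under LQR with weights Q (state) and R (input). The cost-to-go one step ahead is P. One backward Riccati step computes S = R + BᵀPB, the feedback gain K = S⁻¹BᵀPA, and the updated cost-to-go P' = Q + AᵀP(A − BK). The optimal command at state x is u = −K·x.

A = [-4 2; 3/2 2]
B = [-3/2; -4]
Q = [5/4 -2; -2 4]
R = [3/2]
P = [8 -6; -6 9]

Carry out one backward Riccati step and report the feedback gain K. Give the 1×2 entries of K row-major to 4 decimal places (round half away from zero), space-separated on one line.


-0.9672 -0.3279

BᵀP = [12.0000 -27.0000]
S = R + BᵀPB = [3/2] + [90.0000] = [91.5000]
BᵀPA = [-88.5000 -30.0000]
K = S⁻¹·BᵀPA = [-0.9672 -0.3279]
A−BK = [-5.4508 1.5082; -2.3689 0.6885]
AᵀP(A−BK) = [134.6516 -36.0164; -36.0164 10.1639]
P' = Q + AᵀP(A−BK) = [135.9016 -38.0164; -38.0164 14.1639]
tr(P') = 150.0656


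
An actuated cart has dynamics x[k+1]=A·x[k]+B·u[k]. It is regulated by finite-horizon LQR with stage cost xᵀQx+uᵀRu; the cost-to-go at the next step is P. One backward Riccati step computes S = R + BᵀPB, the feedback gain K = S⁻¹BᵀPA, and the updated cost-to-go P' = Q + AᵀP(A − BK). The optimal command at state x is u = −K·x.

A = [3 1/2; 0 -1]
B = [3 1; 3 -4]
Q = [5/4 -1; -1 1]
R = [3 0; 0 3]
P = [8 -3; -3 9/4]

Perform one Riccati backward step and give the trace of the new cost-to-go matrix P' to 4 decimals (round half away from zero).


5.3791

BᵀP = [15.0000 -2.2500; 20.0000 -12.0000]
S = R + BᵀPB = [3 0; 0 3] + [38.2500 24.0000; 24.0000 68.0000] = [41.2500 24.0000; 24.0000 71.0000]
BᵀPA = [45.0000 9.7500; 60.0000 22.0000]
K = S⁻¹·BᵀPA = [0.7459 0.0698; 0.5929 0.2863]
A−BK = [0.1693 0.0043; 0.1339 -0.0644]
AᵀP(A−BK) = [2.8575 0.6828; 0.6828 0.2716]
P' = Q + AᵀP(A−BK) = [4.1075 -0.3172; -0.3172 1.2716]
tr(P') = 5.3791


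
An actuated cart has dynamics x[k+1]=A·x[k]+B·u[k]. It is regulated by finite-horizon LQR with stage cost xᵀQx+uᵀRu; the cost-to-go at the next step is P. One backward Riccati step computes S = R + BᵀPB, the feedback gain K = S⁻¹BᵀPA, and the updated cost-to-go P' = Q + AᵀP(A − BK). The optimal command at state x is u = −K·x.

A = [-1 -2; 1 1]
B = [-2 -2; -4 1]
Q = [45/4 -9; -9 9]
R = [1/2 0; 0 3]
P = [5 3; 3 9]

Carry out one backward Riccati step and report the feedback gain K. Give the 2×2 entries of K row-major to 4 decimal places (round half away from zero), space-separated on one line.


BᵀP = [-22.0000 -42.0000; -7.0000 3.0000]
S = R + BᵀPB = [1/2 0; 0 3] + [212.0000 2.0000; 2.0000 17.0000] = [212.5000 2.0000; 2.0000 20.0000]
BᵀPA = [-20.0000 2.0000; 10.0000 17.0000]
K = S⁻¹·BᵀPA = [-0.0989 0.0014; 0.5099 0.8499]
A−BK = [-0.1780 -0.2975; 0.0944 0.1558]
AᵀP(A−BK) = [0.9228 1.5297; 1.5297 2.5496]
P' = Q + AᵀP(A−BK) = [12.1728 -7.4703; -7.4703 11.5496]
tr(P') = 23.7223

-0.0989 0.0014 0.5099 0.8499


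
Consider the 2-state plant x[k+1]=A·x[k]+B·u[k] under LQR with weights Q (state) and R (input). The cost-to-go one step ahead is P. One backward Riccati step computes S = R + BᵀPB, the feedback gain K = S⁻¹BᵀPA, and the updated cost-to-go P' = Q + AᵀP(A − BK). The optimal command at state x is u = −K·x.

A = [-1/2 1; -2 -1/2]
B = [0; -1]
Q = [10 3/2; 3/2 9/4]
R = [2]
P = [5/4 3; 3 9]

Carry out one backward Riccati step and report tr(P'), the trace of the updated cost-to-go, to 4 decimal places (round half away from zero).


BᵀP = [-3.0000 -9.0000]
S = R + BᵀPB = [2] + [9.0000] = [11.0000]
BᵀPA = [19.5000 1.5000]
K = S⁻¹·BᵀPA = [1.7727 0.1364]
A−BK = [-0.5000 1.0000; -0.2273 -0.3636]
AᵀP(A−BK) = [7.7443 0.4659; 0.4659 0.2955]
P' = Q + AᵀP(A−BK) = [17.7443 1.9659; 1.9659 2.5455]
tr(P') = 20.2898

20.2898


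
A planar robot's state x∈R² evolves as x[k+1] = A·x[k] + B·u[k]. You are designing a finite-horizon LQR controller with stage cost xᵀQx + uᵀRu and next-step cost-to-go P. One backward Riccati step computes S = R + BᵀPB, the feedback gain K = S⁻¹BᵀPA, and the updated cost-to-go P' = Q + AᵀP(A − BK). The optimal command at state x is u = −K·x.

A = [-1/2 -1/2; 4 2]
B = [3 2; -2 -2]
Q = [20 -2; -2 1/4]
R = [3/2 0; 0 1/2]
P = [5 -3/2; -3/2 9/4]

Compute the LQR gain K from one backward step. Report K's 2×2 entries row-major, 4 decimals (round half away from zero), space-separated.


BᵀP = [18.0000 -9.0000; 13.0000 -7.5000]
S = R + BᵀPB = [3/2 0; 0 1/2] + [72.0000 54.0000; 54.0000 41.0000] = [73.5000 54.0000; 54.0000 41.5000]
BᵀPA = [-45.0000 -27.0000; -36.5000 -21.5000]
K = S⁻¹·BᵀPA = [0.7709 0.3017; -1.8827 -0.9106]
A−BK = [0.9525 0.4162; 1.7765 0.7821]
AᵀP(A−BK) = [9.2249 4.0880; 4.0880 1.8170]
P' = Q + AᵀP(A−BK) = [29.2249 2.0880; 2.0880 2.0670]
tr(P') = 31.2919

0.7709 0.3017 -1.8827 -0.9106


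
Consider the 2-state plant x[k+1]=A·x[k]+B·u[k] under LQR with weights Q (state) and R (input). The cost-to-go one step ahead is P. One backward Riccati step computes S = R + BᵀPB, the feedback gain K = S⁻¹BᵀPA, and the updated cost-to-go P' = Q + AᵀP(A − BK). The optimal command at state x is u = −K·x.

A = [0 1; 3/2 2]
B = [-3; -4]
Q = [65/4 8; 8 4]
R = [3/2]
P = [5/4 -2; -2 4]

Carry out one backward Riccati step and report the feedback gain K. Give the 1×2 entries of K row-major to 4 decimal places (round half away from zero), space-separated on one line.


BᵀP = [4.2500 -10.0000]
S = R + BᵀPB = [3/2] + [27.2500] = [28.7500]
BᵀPA = [-15.0000 -15.7500]
K = S⁻¹·BᵀPA = [-0.5217 -0.5478]
A−BK = [-1.5652 -0.6435; -0.5870 -0.1913]
AᵀP(A−BK) = [1.1739 0.7826; 0.7826 0.6217]
P' = Q + AᵀP(A−BK) = [17.4239 8.7826; 8.7826 4.6217]
tr(P') = 22.0457

-0.5217 -0.5478


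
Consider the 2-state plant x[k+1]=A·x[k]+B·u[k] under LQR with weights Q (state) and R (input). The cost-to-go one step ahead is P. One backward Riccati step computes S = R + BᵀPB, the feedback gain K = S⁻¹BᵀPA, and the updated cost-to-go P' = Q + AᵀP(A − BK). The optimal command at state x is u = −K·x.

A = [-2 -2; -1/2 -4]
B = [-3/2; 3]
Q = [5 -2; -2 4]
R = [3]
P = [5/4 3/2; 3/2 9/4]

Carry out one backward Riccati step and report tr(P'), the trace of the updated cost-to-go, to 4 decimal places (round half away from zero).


BᵀP = [2.6250 4.5000]
S = R + BᵀPB = [3] + [9.5625] = [12.5625]
BᵀPA = [-7.5000 -23.2500]
K = S⁻¹·BᵀPA = [-0.5970 -1.8507]
A−BK = [-2.8955 -4.7761; 1.2910 1.5522]
AᵀP(A−BK) = [4.0849 9.1194; 9.1194 21.9701]
P' = Q + AᵀP(A−BK) = [9.0849 7.1194; 7.1194 25.9701]
tr(P') = 35.0550

35.0550


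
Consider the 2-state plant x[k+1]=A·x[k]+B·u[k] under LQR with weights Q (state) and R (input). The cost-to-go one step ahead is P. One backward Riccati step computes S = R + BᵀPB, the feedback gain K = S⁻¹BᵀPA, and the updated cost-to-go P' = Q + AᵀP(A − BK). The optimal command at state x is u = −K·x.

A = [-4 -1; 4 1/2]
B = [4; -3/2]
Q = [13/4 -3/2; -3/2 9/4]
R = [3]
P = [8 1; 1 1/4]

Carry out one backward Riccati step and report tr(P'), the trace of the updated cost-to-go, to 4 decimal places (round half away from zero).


9.0248

BᵀP = [30.5000 3.6250]
S = R + BᵀPB = [3] + [116.5625] = [119.5625]
BᵀPA = [-107.5000 -28.6875]
K = S⁻¹·BᵀPA = [-0.8991 -0.2399]
A−BK = [-0.4036 -0.0403; 2.6513 0.1401]
AᵀP(A−BK) = [3.3455 0.7067; 0.7067 0.1793]
P' = Q + AᵀP(A−BK) = [6.5955 -0.7933; -0.7933 2.4293]
tr(P') = 9.0248


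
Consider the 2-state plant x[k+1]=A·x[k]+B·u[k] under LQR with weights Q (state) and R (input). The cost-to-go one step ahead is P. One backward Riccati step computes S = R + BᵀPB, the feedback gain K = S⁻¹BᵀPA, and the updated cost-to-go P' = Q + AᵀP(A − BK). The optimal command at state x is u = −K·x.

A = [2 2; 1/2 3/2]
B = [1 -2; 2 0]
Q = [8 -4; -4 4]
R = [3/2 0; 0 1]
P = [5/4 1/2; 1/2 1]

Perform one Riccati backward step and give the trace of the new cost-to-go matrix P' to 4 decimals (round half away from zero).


13.8062

BᵀP = [2.2500 2.5000; -2.5000 -1.0000]
S = R + BᵀPB = [3/2 0; 0 1] + [7.2500 -4.5000; -4.5000 5.0000] = [8.7500 -4.5000; -4.5000 6.0000]
BᵀPA = [5.7500 8.2500; -5.5000 -6.5000]
K = S⁻¹·BᵀPA = [0.3023 0.6279; -0.6899 -0.6124]
A−BK = [0.3178 0.1473; -0.1047 0.2442]
AᵀP(A−BK) = [0.7171 0.7713; 0.7713 1.0891]
P' = Q + AᵀP(A−BK) = [8.7171 -3.2287; -3.2287 5.0891]
tr(P') = 13.8062


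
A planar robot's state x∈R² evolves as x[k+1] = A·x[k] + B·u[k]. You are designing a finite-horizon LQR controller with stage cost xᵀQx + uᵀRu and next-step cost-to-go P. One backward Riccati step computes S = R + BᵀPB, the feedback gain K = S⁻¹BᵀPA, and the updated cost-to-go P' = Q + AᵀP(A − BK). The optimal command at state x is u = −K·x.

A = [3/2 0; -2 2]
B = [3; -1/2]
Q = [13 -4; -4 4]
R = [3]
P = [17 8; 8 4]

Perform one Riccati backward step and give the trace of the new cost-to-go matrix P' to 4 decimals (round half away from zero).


19.4135

BᵀP = [47.0000 22.0000]
S = R + BᵀPB = [3] + [130.0000] = [133.0000]
BᵀPA = [26.5000 44.0000]
K = S⁻¹·BᵀPA = [0.1992 0.3308]
A−BK = [0.9023 -0.9925; -1.9004 2.1654]
AᵀP(A−BK) = [0.9699 -0.7669; -0.7669 1.4436]
P' = Q + AᵀP(A−BK) = [13.9699 -4.7669; -4.7669 5.4436]
tr(P') = 19.4135


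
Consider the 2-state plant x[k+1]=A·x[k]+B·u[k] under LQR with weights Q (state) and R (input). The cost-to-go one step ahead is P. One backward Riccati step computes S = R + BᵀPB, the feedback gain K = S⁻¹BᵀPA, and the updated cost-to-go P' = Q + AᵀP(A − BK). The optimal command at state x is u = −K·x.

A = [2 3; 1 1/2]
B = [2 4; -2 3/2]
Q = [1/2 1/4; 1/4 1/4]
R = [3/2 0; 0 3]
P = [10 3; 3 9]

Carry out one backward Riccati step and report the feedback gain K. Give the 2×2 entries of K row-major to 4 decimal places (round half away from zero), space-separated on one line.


-0.0820 0.2271 0.5364 0.6277

BᵀP = [14.0000 -12.0000; 44.5000 25.5000]
S = R + BᵀPB = [3/2 0; 0 3] + [52.0000 38.0000; 38.0000 216.2500] = [53.5000 38.0000; 38.0000 219.2500]
BᵀPA = [16.0000 36.0000; 114.5000 146.2500]
K = S⁻¹·BᵀPA = [-0.0820 0.2271; 0.5364 0.6277]
A−BK = [0.0182 0.0351; 0.0314 0.0126]
AᵀP(A−BK) = [0.8890 0.9962; 0.9962 1.2757]
P' = Q + AᵀP(A−BK) = [1.3890 1.2462; 1.2462 1.5257]
tr(P') = 2.9147


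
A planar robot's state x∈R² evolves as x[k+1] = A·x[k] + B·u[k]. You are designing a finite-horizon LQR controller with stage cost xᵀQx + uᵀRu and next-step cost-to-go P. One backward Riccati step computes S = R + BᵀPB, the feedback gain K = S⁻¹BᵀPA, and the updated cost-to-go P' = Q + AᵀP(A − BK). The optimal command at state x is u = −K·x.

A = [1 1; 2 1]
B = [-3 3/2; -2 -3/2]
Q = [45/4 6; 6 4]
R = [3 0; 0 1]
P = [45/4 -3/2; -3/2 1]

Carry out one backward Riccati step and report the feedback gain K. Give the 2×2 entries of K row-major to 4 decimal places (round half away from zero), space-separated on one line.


-0.4711 -0.3299 -0.3362 -0.0306

BᵀP = [-30.7500 2.5000; 19.1250 -3.7500]
S = R + BᵀPB = [3 0; 0 1] + [87.2500 -49.8750; -49.8750 34.3125] = [90.2500 -49.8750; -49.8750 35.3125]
BᵀPA = [-25.7500 -28.2500; 11.6250 15.3750]
K = S⁻¹·BᵀPA = [-0.4711 -0.3299; -0.3362 -0.0306]
A−BK = [0.0910 0.0561; 0.5536 0.2943]
AᵀP(A−BK) = [1.0273 0.6101; 0.6101 0.4000]
P' = Q + AᵀP(A−BK) = [12.2773 6.6101; 6.6101 4.4000]
tr(P') = 16.6772


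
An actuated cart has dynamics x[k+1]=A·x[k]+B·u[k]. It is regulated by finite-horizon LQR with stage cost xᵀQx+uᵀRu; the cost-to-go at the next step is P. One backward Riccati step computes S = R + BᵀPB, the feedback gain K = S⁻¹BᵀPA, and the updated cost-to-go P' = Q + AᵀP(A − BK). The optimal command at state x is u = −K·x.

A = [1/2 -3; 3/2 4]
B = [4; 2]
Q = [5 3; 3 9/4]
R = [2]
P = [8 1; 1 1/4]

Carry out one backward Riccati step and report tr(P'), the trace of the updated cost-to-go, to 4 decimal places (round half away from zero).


11.4753

BᵀP = [34.0000 4.5000]
S = R + BᵀPB = [2] + [145.0000] = [147.0000]
BᵀPA = [23.7500 -84.0000]
K = S⁻¹·BᵀPA = [0.1616 -0.5714]
A−BK = [-0.1463 -0.7143; 1.1769 5.1429]
AᵀP(A−BK) = [0.2253 0.5714; 0.5714 4.0000]
P' = Q + AᵀP(A−BK) = [5.2253 3.5714; 3.5714 6.2500]
tr(P') = 11.4753


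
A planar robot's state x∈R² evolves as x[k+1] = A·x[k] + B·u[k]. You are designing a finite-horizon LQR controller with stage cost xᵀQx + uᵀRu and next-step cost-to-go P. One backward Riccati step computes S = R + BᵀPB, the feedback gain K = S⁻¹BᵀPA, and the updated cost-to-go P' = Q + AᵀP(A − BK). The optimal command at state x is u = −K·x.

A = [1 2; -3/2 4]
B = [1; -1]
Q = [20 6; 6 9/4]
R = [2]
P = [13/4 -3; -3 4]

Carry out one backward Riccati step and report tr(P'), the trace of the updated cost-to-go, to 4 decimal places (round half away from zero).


38.3484

BᵀP = [6.2500 -7.0000]
S = R + BᵀPB = [2] + [13.2500] = [15.2500]
BᵀPA = [16.7500 -15.5000]
K = S⁻¹·BᵀPA = [1.0984 -1.0164]
A−BK = [-0.0984 3.0164; -0.4016 2.9836]
AᵀP(A−BK) = [2.8525 -3.4754; -3.4754 13.2459]
P' = Q + AᵀP(A−BK) = [22.8525 2.5246; 2.5246 15.4959]
tr(P') = 38.3484


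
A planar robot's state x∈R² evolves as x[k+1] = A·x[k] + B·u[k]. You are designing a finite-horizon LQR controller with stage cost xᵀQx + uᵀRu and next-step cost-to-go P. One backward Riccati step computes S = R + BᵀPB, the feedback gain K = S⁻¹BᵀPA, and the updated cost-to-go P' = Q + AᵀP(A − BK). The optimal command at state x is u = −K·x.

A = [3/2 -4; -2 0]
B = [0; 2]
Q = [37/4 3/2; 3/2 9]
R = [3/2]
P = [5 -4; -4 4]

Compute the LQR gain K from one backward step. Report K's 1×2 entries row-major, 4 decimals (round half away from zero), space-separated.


BᵀP = [-8.0000 8.0000]
S = R + BᵀPB = [3/2] + [16.0000] = [17.5000]
BᵀPA = [-28.0000 32.0000]
K = S⁻¹·BᵀPA = [-1.6000 1.8286]
A−BK = [1.5000 -4.0000; 1.2000 -3.6571]
AᵀP(A−BK) = [6.4500 -10.8000; -10.8000 21.4857]
P' = Q + AᵀP(A−BK) = [15.7000 -9.3000; -9.3000 30.4857]
tr(P') = 46.1857

-1.6000 1.8286


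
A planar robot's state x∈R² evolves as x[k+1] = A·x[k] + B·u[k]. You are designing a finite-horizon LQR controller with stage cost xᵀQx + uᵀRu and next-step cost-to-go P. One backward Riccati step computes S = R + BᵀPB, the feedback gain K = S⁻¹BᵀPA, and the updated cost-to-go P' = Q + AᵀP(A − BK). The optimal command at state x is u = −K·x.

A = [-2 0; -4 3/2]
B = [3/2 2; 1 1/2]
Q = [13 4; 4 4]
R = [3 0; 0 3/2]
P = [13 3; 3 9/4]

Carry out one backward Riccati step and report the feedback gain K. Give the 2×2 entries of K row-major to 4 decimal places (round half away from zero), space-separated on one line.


BᵀP = [22.5000 6.7500; 27.5000 7.1250]
S = R + BᵀPB = [3 0; 0 3/2] + [40.5000 48.3750; 48.3750 58.5625] = [43.5000 48.3750; 48.3750 60.0625]
BᵀPA = [-72.0000 10.1250; -83.5000 10.6875]
K = S⁻¹·BᵀPA = [-1.0463 0.3343; -0.5475 -0.0913]
A−BK = [0.6645 -0.3188; -2.6800 1.2113]
AᵀP(A−BK) = [14.9489 -6.0547; -6.0547 2.6536]
P' = Q + AᵀP(A−BK) = [27.9489 -2.0547; -2.0547 6.6536]
tr(P') = 34.6025

-1.0463 0.3343 -0.5475 -0.0913


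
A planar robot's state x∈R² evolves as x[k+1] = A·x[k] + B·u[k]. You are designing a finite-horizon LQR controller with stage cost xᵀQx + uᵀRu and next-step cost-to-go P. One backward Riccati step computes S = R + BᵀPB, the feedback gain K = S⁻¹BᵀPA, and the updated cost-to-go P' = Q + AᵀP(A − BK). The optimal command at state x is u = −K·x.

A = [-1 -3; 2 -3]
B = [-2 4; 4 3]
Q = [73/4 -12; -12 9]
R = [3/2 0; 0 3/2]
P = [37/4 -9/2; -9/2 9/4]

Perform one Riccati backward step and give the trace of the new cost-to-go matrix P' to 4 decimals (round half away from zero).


28.1347

BᵀP = [-36.5000 18.0000; 23.5000 -11.2500]
S = R + BᵀPB = [3/2 0; 0 3/2] + [145.0000 -92.0000; -92.0000 60.2500] = [146.5000 -92.0000; -92.0000 61.7500]
BᵀPA = [72.5000 55.5000; -46.0000 -36.7500]
K = S⁻¹·BᵀPA = [0.4205 0.0792; -0.1185 -0.4771]
A−BK = [0.3149 -0.9330; 0.6735 -1.8854]
AᵀP(A−BK) = [0.3154 0.0594; 0.0594 0.5694]
P' = Q + AᵀP(A−BK) = [18.5654 -11.9406; -11.9406 9.5694]
tr(P') = 28.1347


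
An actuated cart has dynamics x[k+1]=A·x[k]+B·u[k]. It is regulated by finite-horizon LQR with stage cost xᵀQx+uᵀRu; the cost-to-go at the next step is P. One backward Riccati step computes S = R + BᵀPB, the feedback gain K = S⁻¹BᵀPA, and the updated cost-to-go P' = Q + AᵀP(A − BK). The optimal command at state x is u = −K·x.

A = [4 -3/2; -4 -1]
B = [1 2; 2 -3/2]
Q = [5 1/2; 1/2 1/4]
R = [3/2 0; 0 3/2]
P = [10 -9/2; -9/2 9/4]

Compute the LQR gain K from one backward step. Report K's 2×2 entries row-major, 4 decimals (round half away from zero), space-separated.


BᵀP = [1.0000 0.0000; 26.7500 -12.3750]
S = R + BᵀPB = [3/2 0; 0 3/2] + [1.0000 2.0000; 2.0000 72.0625] = [2.5000 2.0000; 2.0000 73.5625]
BᵀPA = [4.0000 -1.5000; 156.5000 -27.7500]
K = S⁻¹·BᵀPA = [-0.1042 -0.3048; 2.1303 -0.3689]
A−BK = [-0.1563 -0.4573; -0.5961 -0.9437]
AᵀP(A−BK) = [7.0287 -1.0412; -1.0412 0.5546]
P' = Q + AᵀP(A−BK) = [12.0287 -0.5412; -0.5412 0.8046]
tr(P') = 12.8332

-0.1042 -0.3048 2.1303 -0.3689


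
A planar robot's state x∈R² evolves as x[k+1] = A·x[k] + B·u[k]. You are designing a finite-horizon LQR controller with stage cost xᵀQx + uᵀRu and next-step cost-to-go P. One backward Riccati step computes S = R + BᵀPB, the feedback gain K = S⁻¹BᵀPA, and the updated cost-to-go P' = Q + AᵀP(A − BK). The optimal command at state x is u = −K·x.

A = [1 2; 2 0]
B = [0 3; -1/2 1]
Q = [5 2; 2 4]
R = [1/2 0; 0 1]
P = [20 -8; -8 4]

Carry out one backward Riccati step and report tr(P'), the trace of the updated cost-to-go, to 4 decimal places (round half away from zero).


11.7867

BᵀP = [4.0000 -2.0000; 52.0000 -20.0000]
S = R + BᵀPB = [1/2 0; 0 1] + [1.0000 10.0000; 10.0000 136.0000] = [1.5000 10.0000; 10.0000 137.0000]
BᵀPA = [0.0000 8.0000; 12.0000 104.0000]
K = S⁻¹·BᵀPA = [-1.1374 0.5308; 0.1706 0.7204]
A−BK = [0.4882 -0.1611; 1.2607 -0.4550]
AᵀP(A−BK) = [1.9526 -0.6445; -0.6445 0.8341]
P' = Q + AᵀP(A−BK) = [6.9526 1.3555; 1.3555 4.8341]
tr(P') = 11.7867


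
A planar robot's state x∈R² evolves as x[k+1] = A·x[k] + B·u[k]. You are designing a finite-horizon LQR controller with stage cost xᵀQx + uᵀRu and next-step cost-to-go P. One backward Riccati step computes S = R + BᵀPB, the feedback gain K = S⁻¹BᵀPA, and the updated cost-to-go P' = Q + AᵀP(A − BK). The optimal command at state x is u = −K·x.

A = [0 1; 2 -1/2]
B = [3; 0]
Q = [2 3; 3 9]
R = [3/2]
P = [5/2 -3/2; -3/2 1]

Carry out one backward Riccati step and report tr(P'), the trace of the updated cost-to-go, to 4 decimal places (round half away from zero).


BᵀP = [7.5000 -4.5000]
S = R + BᵀPB = [3/2] + [22.5000] = [24.0000]
BᵀPA = [-9.0000 9.7500]
K = S⁻¹·BᵀPA = [-0.3750 0.4063]
A−BK = [1.1250 -0.2188; 2.0000 -0.5000]
AᵀP(A−BK) = [0.6250 -0.3438; -0.3438 0.2891]
P' = Q + AᵀP(A−BK) = [2.6250 2.6563; 2.6563 9.2891]
tr(P') = 11.9141

11.9141


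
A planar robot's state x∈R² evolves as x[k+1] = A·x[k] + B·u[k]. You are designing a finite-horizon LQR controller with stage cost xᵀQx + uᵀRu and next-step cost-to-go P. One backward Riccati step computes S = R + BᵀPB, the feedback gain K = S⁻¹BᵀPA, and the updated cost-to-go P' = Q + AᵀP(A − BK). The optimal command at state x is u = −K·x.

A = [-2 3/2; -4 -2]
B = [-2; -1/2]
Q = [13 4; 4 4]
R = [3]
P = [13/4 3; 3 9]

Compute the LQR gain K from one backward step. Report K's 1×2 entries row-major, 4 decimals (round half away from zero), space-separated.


BᵀP = [-8.0000 -10.5000]
S = R + BᵀPB = [3] + [21.2500] = [24.2500]
BᵀPA = [58.0000 9.0000]
K = S⁻¹·BᵀPA = [2.3918 0.3711]
A−BK = [2.7835 2.2423; -2.8041 -1.8144]
AᵀP(A−BK) = [66.2784 34.7242; 34.7242 21.9723]
P' = Q + AᵀP(A−BK) = [79.2784 38.7242; 38.7242 25.9723]
tr(P') = 105.2506

2.3918 0.3711


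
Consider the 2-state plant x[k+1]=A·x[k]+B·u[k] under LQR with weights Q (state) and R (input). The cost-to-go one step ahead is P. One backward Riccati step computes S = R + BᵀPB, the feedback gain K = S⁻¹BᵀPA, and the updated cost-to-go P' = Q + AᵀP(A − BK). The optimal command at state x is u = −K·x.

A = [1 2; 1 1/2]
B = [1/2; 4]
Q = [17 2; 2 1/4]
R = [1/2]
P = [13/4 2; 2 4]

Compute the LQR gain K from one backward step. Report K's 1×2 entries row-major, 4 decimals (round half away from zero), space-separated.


0.3632 0.3785

BᵀP = [9.6250 17.0000]
S = R + BᵀPB = [1/2] + [72.8125] = [73.3125]
BᵀPA = [26.6250 27.7500]
K = S⁻¹·BᵀPA = [0.3632 0.3785]
A−BK = [0.8184 1.8107; -0.4527 -1.0141]
AᵀP(A−BK) = [1.5806 3.4220; 3.4220 7.4962]
P' = Q + AᵀP(A−BK) = [18.5806 5.4220; 5.4220 7.7462]
tr(P') = 26.3267


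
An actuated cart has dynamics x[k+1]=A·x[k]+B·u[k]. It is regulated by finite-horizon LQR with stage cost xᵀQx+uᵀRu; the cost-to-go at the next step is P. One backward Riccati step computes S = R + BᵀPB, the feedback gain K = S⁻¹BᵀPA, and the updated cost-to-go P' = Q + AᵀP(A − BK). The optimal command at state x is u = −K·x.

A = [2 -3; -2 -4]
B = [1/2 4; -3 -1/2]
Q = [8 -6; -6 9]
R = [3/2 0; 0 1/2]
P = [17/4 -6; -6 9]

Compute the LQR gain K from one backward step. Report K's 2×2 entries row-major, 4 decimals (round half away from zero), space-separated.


0.4678 0.9795 0.5523 -0.4173

BᵀP = [20.1250 -30.0000; 20.0000 -28.5000]
S = R + BᵀPB = [3/2 0; 0 1/2] + [100.0625 95.5000; 95.5000 94.2500] = [101.5625 95.5000; 95.5000 94.7500]
BᵀPA = [100.2500 59.6250; 97.0000 54.0000]
K = S⁻¹·BᵀPA = [0.4678 0.9795; 0.5523 -0.4173]
A−BK = [-0.4430 -1.8206; -0.3206 -1.2703]
AᵀP(A−BK) = [0.5355 0.7865; 0.7865 2.3835]
P' = Q + AᵀP(A−BK) = [8.5355 -5.2135; -5.2135 11.3835]
tr(P') = 19.9190


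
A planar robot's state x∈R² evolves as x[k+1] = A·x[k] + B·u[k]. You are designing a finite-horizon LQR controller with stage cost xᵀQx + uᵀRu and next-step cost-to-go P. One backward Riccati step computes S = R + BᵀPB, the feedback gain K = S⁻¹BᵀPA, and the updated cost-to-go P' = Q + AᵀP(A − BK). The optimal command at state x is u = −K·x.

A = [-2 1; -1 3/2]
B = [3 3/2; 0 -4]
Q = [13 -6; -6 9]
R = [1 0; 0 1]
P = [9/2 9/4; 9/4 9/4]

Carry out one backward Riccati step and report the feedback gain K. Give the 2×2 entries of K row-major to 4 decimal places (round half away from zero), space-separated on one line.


BᵀP = [13.5000 6.7500; -2.2500 -5.6250]
S = R + BᵀPB = [1 0; 0 1] + [40.5000 -6.7500; -6.7500 19.1250] = [41.5000 -6.7500; -6.7500 20.1250]
BᵀPA = [-33.7500 23.6250; 10.1250 -10.6875]
K = S⁻¹·BᵀPA = [-0.7736 0.5108; 0.2436 -0.3597]
A−BK = [-0.0446 0.0073; -0.0255 0.0610]
AᵀP(A−BK) = [0.6734 -0.4943; -0.4943 0.4009]
P' = Q + AᵀP(A−BK) = [13.6734 -6.4943; -6.4943 9.4009]
tr(P') = 23.0743

-0.7736 0.5108 0.2436 -0.3597


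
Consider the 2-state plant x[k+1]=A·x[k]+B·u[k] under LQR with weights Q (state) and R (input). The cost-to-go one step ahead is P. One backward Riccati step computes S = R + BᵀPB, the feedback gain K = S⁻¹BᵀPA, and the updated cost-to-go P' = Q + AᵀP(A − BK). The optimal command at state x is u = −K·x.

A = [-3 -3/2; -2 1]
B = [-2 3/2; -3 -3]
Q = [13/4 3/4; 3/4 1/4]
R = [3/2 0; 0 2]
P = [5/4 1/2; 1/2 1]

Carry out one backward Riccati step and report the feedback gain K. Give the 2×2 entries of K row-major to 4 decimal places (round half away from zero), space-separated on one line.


BᵀP = [-4.0000 -4.0000; 0.3750 -2.2500]
S = R + BᵀPB = [3/2 0; 0 2] + [20.0000 6.0000; 6.0000 7.3125] = [21.5000 6.0000; 6.0000 9.3125]
BᵀPA = [20.0000 2.0000; 3.3750 -2.8125]
K = S⁻¹·BᵀPA = [1.0108 0.2162; -0.2889 -0.4413]
A−BK = [-0.5450 -0.4057; 0.1659 0.3246]
AᵀP(A−BK) = [2.0080 0.7909; 0.7909 0.6390]
P' = Q + AᵀP(A−BK) = [5.2580 1.5409; 1.5409 0.8890]
tr(P') = 6.1470

1.0108 0.2162 -0.2889 -0.4413


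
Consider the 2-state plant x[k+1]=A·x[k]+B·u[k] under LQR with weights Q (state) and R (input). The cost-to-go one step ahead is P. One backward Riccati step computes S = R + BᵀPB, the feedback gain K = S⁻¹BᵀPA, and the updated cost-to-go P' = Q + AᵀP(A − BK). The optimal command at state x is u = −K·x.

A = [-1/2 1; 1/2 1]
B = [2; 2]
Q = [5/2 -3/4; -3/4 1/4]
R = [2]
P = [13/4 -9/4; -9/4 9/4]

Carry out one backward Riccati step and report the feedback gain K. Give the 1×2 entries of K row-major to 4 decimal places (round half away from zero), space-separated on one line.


-0.1667 0.3333

BᵀP = [2.0000 0.0000]
S = R + BᵀPB = [2] + [4.0000] = [6.0000]
BᵀPA = [-1.0000 2.0000]
K = S⁻¹·BᵀPA = [-0.1667 0.3333]
A−BK = [-0.1667 0.3333; 0.8333 0.3333]
AᵀP(A−BK) = [2.3333 -0.1667; -0.1667 0.3333]
P' = Q + AᵀP(A−BK) = [4.8333 -0.9167; -0.9167 0.5833]
tr(P') = 5.4167


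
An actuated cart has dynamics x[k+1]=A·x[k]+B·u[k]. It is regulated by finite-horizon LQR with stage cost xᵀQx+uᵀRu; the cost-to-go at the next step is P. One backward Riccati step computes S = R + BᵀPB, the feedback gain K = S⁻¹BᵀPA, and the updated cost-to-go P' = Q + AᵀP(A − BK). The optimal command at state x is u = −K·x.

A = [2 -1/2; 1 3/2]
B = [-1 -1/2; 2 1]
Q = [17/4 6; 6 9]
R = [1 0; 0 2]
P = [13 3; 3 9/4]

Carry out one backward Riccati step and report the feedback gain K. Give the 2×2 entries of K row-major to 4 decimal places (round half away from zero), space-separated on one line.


-1.0204 0.4694 -0.2551 0.1173

BᵀP = [-7.0000 1.5000; -3.5000 0.7500]
S = R + BᵀPB = [1 0; 0 2] + [10.0000 5.0000; 5.0000 2.5000] = [11.0000 5.0000; 5.0000 4.5000]
BᵀPA = [-12.5000 5.7500; -6.2500 2.8750]
K = S⁻¹·BᵀPA = [-1.0204 0.4694; -0.2551 0.1173]
A−BK = [0.8520 0.0281; 3.2959 0.4439]
AᵀP(A−BK) = [51.9005 4.4758; 4.4758 0.7761]
P' = Q + AᵀP(A−BK) = [56.1505 10.4758; 10.4758 9.7761]
tr(P') = 65.9267


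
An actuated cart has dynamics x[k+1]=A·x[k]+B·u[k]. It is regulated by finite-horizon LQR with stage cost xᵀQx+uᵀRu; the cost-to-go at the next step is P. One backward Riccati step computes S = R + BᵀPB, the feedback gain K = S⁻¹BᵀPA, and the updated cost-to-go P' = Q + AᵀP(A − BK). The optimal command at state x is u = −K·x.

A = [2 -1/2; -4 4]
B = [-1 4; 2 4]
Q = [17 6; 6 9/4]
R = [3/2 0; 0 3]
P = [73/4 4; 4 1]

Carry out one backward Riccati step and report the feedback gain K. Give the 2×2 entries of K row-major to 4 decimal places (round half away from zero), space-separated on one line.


-0.6846 0.4768 0.1468 0.1341

BᵀP = [-10.2500 -2.0000; 89.0000 20.0000]
S = R + BᵀPB = [3/2 0; 0 3] + [6.2500 -49.0000; -49.0000 436.0000] = [7.7500 -49.0000; -49.0000 439.0000]
BᵀPA = [-12.5000 -2.8750; 98.0000 35.5000]
K = S⁻¹·BᵀPA = [-0.6846 0.4768; 0.1468 0.1341]
A−BK = [0.7281 -0.5596; -3.2180 2.5101]
AᵀP(A−BK) = [2.0539 -1.4303; -1.4303 1.1733]
P' = Q + AᵀP(A−BK) = [19.0539 4.5697; 4.5697 3.4233]
tr(P') = 22.4772


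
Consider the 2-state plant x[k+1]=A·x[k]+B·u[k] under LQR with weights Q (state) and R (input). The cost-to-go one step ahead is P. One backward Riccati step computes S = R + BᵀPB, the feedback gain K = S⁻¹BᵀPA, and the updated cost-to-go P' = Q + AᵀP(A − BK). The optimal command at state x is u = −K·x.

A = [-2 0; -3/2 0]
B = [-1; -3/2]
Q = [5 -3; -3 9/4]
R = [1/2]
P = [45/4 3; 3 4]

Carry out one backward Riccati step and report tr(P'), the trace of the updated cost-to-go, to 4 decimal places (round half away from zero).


BᵀP = [-15.7500 -9.0000]
S = R + BᵀPB = [1/2] + [29.2500] = [29.7500]
BᵀPA = [45.0000 0.0000]
K = S⁻¹·BᵀPA = [1.5126 0.0000]
A−BK = [-0.4874 0.0000; 0.7689 0.0000]
AᵀP(A−BK) = [3.9328 0.0000; 0.0000 0.0000]
P' = Q + AᵀP(A−BK) = [8.9328 -3.0000; -3.0000 2.2500]
tr(P') = 11.1828

11.1828


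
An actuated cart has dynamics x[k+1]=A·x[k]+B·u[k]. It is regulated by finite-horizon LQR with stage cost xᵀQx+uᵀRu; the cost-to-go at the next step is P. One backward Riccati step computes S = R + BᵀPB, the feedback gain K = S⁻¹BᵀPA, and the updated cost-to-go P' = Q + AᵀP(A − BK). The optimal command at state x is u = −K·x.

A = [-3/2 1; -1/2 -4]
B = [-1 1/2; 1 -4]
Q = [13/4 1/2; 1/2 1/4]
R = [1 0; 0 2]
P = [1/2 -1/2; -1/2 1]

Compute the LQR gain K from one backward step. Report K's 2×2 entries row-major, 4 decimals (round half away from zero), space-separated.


0.2472 -0.5588 0.0177 0.7761

BᵀP = [-1.0000 1.5000; 2.2500 -4.2500]
S = R + BᵀPB = [1 0; 0 2] + [2.5000 -6.5000; -6.5000 18.1250] = [3.5000 -6.5000; -6.5000 20.1250]
BᵀPA = [0.7500 -7.0000; -1.2500 19.2500]
K = S⁻¹·BᵀPA = [0.2472 -0.5588; 0.0177 0.7761]
A−BK = [-1.2616 0.0532; -0.6763 -0.3370]
AᵀP(A−BK) = [0.4618 -0.1109; -0.1109 1.6497]
P' = Q + AᵀP(A−BK) = [3.7118 0.3891; 0.3891 1.8997]
tr(P') = 5.6114


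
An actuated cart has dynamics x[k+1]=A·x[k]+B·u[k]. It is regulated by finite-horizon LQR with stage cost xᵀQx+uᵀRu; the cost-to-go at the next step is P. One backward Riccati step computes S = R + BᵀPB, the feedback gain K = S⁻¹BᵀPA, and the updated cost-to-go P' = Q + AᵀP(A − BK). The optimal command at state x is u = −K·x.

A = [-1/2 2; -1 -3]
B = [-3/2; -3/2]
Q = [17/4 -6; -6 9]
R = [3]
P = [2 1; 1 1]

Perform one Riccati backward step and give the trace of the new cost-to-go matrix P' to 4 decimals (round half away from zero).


18.8158

BᵀP = [-4.5000 -3.0000]
S = R + BᵀPB = [3] + [11.2500] = [14.2500]
BᵀPA = [5.2500 0.0000]
K = S⁻¹·BᵀPA = [0.3684 0.0000]
A−BK = [0.0526 2.0000; -0.4474 -3.0000]
AᵀP(A−BK) = [0.5658 0.5000; 0.5000 5.0000]
P' = Q + AᵀP(A−BK) = [4.8158 -5.5000; -5.5000 14.0000]
tr(P') = 18.8158


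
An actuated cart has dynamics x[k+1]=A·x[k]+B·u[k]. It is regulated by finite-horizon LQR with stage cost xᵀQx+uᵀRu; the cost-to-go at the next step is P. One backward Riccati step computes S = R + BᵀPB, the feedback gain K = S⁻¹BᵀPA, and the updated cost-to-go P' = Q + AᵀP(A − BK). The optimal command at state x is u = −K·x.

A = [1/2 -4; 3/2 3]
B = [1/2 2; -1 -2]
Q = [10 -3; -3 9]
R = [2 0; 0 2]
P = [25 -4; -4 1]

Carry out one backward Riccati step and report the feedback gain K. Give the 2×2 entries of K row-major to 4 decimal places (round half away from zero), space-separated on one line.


-0.0927 -0.4293 0.1276 -1.7772

BᵀP = [16.5000 -3.0000; 58.0000 -10.0000]
S = R + BᵀPB = [2 0; 0 2] + [11.2500 39.0000; 39.0000 136.0000] = [13.2500 39.0000; 39.0000 138.0000]
BᵀPA = [3.7500 -75.0000; 14.0000 -262.0000]
K = S⁻¹·BᵀPA = [-0.0927 -0.4293; 0.1276 -1.7772]
A−BK = [0.2911 -0.2309; 1.6626 -0.9837]
AᵀP(A−BK) = [1.0606 -1.0089; -1.0089 7.1691]
P' = Q + AᵀP(A−BK) = [11.0606 -4.0089; -4.0089 16.1691]
tr(P') = 27.2297


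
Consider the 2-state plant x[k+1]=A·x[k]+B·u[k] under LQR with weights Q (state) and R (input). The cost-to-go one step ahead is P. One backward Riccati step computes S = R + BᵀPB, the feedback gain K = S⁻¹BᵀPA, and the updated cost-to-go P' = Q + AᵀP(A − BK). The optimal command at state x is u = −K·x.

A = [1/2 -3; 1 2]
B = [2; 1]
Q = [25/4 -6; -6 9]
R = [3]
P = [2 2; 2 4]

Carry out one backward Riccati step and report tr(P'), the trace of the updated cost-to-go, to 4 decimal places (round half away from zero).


26.3152

BᵀP = [6.0000 8.0000]
S = R + BᵀPB = [3] + [20.0000] = [23.0000]
BᵀPA = [11.0000 -2.0000]
K = S⁻¹·BᵀPA = [0.4783 -0.0870]
A−BK = [-0.4565 -2.8261; 0.5217 2.0870]
AᵀP(A−BK) = [1.2391 1.9565; 1.9565 9.8261]
P' = Q + AᵀP(A−BK) = [7.4891 -4.0435; -4.0435 18.8261]
tr(P') = 26.3152


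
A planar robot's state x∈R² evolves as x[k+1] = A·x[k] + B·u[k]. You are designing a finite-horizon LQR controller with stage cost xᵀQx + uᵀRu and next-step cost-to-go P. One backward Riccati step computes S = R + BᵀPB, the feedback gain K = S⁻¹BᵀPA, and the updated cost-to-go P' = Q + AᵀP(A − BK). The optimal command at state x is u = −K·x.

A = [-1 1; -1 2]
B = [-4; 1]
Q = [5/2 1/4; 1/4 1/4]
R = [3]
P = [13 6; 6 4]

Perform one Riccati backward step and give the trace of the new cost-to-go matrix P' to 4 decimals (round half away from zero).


BᵀP = [-46.0000 -20.0000]
S = R + BᵀPB = [3] + [164.0000] = [167.0000]
BᵀPA = [66.0000 -86.0000]
K = S⁻¹·BᵀPA = [0.3952 -0.5150]
A−BK = [0.5808 -1.0599; -1.3952 2.5150]
AᵀP(A−BK) = [2.9162 -5.0120; -5.0120 8.7126]
P' = Q + AᵀP(A−BK) = [5.4162 -4.7620; -4.7620 8.9626]
tr(P') = 14.3787

14.3787


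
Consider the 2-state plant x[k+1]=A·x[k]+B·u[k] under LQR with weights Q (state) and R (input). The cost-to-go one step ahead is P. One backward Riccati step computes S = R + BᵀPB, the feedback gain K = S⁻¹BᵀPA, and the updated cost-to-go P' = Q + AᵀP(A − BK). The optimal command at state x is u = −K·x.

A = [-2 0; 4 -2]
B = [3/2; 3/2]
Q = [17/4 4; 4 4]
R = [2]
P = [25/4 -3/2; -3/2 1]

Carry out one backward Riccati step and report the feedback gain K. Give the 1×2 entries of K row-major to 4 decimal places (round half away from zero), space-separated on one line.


-1.4919 0.1297

BᵀP = [7.1250 -0.7500]
S = R + BᵀPB = [2] + [9.5625] = [11.5625]
BᵀPA = [-17.2500 1.5000]
K = S⁻¹·BᵀPA = [-1.4919 0.1297]
A−BK = [0.2378 -0.1946; 6.2378 -2.1946]
AᵀP(A−BK) = [39.2649 -11.7622; -11.7622 3.8054]
P' = Q + AᵀP(A−BK) = [43.5149 -7.7622; -7.7622 7.8054]
tr(P') = 51.3203
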